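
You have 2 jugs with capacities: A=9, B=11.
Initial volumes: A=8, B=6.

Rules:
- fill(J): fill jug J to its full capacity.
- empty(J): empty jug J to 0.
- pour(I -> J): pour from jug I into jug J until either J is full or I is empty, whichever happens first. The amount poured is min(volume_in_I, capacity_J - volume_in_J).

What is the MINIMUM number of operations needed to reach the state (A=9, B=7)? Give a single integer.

BFS from (A=8, B=6). One shortest path:
  1. pour(B -> A) -> (A=9 B=5)
  2. empty(A) -> (A=0 B=5)
  3. pour(B -> A) -> (A=5 B=0)
  4. fill(B) -> (A=5 B=11)
  5. pour(B -> A) -> (A=9 B=7)
Reached target in 5 moves.

Answer: 5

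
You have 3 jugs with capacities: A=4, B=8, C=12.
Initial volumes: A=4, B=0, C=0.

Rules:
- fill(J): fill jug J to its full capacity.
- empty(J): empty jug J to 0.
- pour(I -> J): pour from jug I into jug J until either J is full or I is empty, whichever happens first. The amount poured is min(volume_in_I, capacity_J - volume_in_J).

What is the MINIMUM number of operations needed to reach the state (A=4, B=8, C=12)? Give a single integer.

Answer: 2

Derivation:
BFS from (A=4, B=0, C=0). One shortest path:
  1. fill(B) -> (A=4 B=8 C=0)
  2. fill(C) -> (A=4 B=8 C=12)
Reached target in 2 moves.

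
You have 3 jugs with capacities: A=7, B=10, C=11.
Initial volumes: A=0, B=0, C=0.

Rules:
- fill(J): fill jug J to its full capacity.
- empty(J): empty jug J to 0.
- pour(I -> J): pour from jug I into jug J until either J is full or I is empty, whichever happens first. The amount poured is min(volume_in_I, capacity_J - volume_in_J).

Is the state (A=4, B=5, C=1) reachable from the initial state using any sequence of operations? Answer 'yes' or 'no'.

BFS explored all 516 reachable states.
Reachable set includes: (0,0,0), (0,0,1), (0,0,2), (0,0,3), (0,0,4), (0,0,5), (0,0,6), (0,0,7), (0,0,8), (0,0,9), (0,0,10), (0,0,11) ...
Target (A=4, B=5, C=1) not in reachable set → no.

Answer: no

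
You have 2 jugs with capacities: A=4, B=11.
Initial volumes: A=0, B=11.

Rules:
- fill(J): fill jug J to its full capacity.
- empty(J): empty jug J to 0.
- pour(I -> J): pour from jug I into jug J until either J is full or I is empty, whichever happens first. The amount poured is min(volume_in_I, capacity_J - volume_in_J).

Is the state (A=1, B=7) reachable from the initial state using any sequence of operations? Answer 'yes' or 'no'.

Answer: no

Derivation:
BFS explored all 30 reachable states.
Reachable set includes: (0,0), (0,1), (0,2), (0,3), (0,4), (0,5), (0,6), (0,7), (0,8), (0,9), (0,10), (0,11) ...
Target (A=1, B=7) not in reachable set → no.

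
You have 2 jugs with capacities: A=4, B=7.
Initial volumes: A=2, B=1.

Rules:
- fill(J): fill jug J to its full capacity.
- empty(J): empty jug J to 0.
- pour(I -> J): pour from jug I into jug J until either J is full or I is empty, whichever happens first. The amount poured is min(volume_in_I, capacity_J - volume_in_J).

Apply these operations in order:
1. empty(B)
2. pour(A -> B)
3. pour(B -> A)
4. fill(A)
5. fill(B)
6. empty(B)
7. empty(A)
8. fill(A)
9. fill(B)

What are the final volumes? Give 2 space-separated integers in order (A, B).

Step 1: empty(B) -> (A=2 B=0)
Step 2: pour(A -> B) -> (A=0 B=2)
Step 3: pour(B -> A) -> (A=2 B=0)
Step 4: fill(A) -> (A=4 B=0)
Step 5: fill(B) -> (A=4 B=7)
Step 6: empty(B) -> (A=4 B=0)
Step 7: empty(A) -> (A=0 B=0)
Step 8: fill(A) -> (A=4 B=0)
Step 9: fill(B) -> (A=4 B=7)

Answer: 4 7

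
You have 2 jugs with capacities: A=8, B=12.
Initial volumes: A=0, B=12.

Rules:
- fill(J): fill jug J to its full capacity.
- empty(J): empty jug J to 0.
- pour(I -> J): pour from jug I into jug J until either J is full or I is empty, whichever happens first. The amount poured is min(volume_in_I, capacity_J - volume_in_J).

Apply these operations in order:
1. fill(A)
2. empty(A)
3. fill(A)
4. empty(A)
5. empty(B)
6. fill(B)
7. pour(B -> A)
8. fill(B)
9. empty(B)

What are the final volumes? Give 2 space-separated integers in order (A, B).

Answer: 8 0

Derivation:
Step 1: fill(A) -> (A=8 B=12)
Step 2: empty(A) -> (A=0 B=12)
Step 3: fill(A) -> (A=8 B=12)
Step 4: empty(A) -> (A=0 B=12)
Step 5: empty(B) -> (A=0 B=0)
Step 6: fill(B) -> (A=0 B=12)
Step 7: pour(B -> A) -> (A=8 B=4)
Step 8: fill(B) -> (A=8 B=12)
Step 9: empty(B) -> (A=8 B=0)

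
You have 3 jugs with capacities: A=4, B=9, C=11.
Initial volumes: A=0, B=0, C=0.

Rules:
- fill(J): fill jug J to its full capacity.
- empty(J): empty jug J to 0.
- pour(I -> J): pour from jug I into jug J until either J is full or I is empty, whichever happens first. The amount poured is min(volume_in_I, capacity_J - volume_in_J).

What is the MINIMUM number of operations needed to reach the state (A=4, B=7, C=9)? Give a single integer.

BFS from (A=0, B=0, C=0). One shortest path:
  1. fill(C) -> (A=0 B=0 C=11)
  2. pour(C -> B) -> (A=0 B=9 C=2)
  3. pour(C -> A) -> (A=2 B=9 C=0)
  4. pour(B -> C) -> (A=2 B=0 C=9)
  5. fill(B) -> (A=2 B=9 C=9)
  6. pour(B -> A) -> (A=4 B=7 C=9)
Reached target in 6 moves.

Answer: 6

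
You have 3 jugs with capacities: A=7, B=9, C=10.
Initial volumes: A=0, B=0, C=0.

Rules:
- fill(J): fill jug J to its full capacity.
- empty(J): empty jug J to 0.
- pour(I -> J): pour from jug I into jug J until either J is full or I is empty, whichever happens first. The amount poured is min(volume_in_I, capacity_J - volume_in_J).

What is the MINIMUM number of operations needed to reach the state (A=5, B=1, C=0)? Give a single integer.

Answer: 8

Derivation:
BFS from (A=0, B=0, C=0). One shortest path:
  1. fill(A) -> (A=7 B=0 C=0)
  2. fill(B) -> (A=7 B=9 C=0)
  3. pour(B -> C) -> (A=7 B=0 C=9)
  4. pour(A -> B) -> (A=0 B=7 C=9)
  5. pour(C -> A) -> (A=7 B=7 C=2)
  6. pour(A -> B) -> (A=5 B=9 C=2)
  7. pour(B -> C) -> (A=5 B=1 C=10)
  8. empty(C) -> (A=5 B=1 C=0)
Reached target in 8 moves.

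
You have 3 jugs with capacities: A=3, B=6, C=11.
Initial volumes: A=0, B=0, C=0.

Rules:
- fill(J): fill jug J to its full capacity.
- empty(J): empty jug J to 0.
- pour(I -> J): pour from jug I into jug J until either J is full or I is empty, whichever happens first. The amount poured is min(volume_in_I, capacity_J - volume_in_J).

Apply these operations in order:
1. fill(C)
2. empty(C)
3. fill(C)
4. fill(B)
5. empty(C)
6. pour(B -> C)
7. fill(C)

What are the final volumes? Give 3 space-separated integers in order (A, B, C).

Step 1: fill(C) -> (A=0 B=0 C=11)
Step 2: empty(C) -> (A=0 B=0 C=0)
Step 3: fill(C) -> (A=0 B=0 C=11)
Step 4: fill(B) -> (A=0 B=6 C=11)
Step 5: empty(C) -> (A=0 B=6 C=0)
Step 6: pour(B -> C) -> (A=0 B=0 C=6)
Step 7: fill(C) -> (A=0 B=0 C=11)

Answer: 0 0 11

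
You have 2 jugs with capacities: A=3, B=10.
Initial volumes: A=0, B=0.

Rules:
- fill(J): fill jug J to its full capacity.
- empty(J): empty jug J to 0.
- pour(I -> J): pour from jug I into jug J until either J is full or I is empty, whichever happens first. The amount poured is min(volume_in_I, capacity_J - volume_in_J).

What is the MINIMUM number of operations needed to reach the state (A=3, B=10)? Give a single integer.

Answer: 2

Derivation:
BFS from (A=0, B=0). One shortest path:
  1. fill(A) -> (A=3 B=0)
  2. fill(B) -> (A=3 B=10)
Reached target in 2 moves.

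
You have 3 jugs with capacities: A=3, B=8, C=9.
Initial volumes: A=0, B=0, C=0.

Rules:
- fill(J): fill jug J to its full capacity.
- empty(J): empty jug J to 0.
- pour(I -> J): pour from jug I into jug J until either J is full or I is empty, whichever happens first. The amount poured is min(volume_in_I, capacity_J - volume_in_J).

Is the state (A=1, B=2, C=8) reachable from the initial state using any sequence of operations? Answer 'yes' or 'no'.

Answer: no

Derivation:
BFS explored all 248 reachable states.
Reachable set includes: (0,0,0), (0,0,1), (0,0,2), (0,0,3), (0,0,4), (0,0,5), (0,0,6), (0,0,7), (0,0,8), (0,0,9), (0,1,0), (0,1,1) ...
Target (A=1, B=2, C=8) not in reachable set → no.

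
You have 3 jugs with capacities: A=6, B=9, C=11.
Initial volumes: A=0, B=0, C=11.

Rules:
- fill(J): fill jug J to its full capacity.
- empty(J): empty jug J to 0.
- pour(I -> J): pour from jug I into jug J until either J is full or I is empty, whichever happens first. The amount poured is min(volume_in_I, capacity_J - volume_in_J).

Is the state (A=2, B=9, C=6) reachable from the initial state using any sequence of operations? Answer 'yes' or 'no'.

Answer: yes

Derivation:
BFS from (A=0, B=0, C=11):
  1. pour(C -> A) -> (A=6 B=0 C=5)
  2. pour(C -> B) -> (A=6 B=5 C=0)
  3. pour(A -> C) -> (A=0 B=5 C=6)
  4. fill(A) -> (A=6 B=5 C=6)
  5. pour(A -> B) -> (A=2 B=9 C=6)
Target reached → yes.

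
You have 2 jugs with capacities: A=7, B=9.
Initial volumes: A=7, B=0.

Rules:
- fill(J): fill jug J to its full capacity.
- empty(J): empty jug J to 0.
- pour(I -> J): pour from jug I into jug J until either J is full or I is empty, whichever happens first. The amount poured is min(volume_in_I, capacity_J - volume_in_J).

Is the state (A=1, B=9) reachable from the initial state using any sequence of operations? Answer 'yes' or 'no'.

BFS from (A=7, B=0):
  1. pour(A -> B) -> (A=0 B=7)
  2. fill(A) -> (A=7 B=7)
  3. pour(A -> B) -> (A=5 B=9)
  4. empty(B) -> (A=5 B=0)
  5. pour(A -> B) -> (A=0 B=5)
  6. fill(A) -> (A=7 B=5)
  7. pour(A -> B) -> (A=3 B=9)
  8. empty(B) -> (A=3 B=0)
  9. pour(A -> B) -> (A=0 B=3)
  10. fill(A) -> (A=7 B=3)
  11. pour(A -> B) -> (A=1 B=9)
Target reached → yes.

Answer: yes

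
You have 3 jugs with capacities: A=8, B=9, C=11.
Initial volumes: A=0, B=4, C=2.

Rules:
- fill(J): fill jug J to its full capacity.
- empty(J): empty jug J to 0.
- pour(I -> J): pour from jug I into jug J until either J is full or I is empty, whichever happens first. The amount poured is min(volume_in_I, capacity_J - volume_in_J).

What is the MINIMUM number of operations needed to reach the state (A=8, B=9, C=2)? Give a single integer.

BFS from (A=0, B=4, C=2). One shortest path:
  1. fill(A) -> (A=8 B=4 C=2)
  2. fill(B) -> (A=8 B=9 C=2)
Reached target in 2 moves.

Answer: 2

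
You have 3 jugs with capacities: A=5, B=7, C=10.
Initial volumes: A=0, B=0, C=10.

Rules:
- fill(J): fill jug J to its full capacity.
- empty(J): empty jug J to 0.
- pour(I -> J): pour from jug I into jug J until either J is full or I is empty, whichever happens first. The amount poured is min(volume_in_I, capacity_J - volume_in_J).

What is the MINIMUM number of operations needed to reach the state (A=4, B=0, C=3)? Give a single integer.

BFS from (A=0, B=0, C=10). One shortest path:
  1. fill(B) -> (A=0 B=7 C=10)
  2. empty(C) -> (A=0 B=7 C=0)
  3. pour(B -> C) -> (A=0 B=0 C=7)
  4. fill(B) -> (A=0 B=7 C=7)
  5. pour(B -> C) -> (A=0 B=4 C=10)
  6. pour(B -> A) -> (A=4 B=0 C=10)
  7. pour(C -> B) -> (A=4 B=7 C=3)
  8. empty(B) -> (A=4 B=0 C=3)
Reached target in 8 moves.

Answer: 8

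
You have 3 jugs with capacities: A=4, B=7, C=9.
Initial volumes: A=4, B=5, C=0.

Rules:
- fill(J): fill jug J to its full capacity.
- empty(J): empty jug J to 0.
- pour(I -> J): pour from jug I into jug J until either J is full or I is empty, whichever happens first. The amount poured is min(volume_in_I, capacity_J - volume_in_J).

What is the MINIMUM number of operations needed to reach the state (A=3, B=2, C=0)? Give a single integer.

BFS from (A=4, B=5, C=0). One shortest path:
  1. pour(A -> B) -> (A=2 B=7 C=0)
  2. pour(A -> C) -> (A=0 B=7 C=2)
  3. pour(B -> A) -> (A=4 B=3 C=2)
  4. empty(A) -> (A=0 B=3 C=2)
  5. pour(B -> A) -> (A=3 B=0 C=2)
  6. pour(C -> B) -> (A=3 B=2 C=0)
Reached target in 6 moves.

Answer: 6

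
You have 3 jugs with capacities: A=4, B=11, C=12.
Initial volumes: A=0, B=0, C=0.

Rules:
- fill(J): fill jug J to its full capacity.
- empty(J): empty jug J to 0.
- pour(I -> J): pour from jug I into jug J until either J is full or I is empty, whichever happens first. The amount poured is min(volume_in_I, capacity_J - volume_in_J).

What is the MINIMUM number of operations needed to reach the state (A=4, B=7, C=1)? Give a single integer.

BFS from (A=0, B=0, C=0). One shortest path:
  1. fill(C) -> (A=0 B=0 C=12)
  2. pour(C -> B) -> (A=0 B=11 C=1)
  3. pour(B -> A) -> (A=4 B=7 C=1)
Reached target in 3 moves.

Answer: 3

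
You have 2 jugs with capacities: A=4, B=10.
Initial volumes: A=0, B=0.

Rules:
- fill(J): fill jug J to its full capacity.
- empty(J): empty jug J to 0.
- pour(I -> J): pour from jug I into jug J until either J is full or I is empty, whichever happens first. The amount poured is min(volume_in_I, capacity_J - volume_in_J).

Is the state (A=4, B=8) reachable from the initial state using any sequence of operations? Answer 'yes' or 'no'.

BFS from (A=0, B=0):
  1. fill(A) -> (A=4 B=0)
  2. pour(A -> B) -> (A=0 B=4)
  3. fill(A) -> (A=4 B=4)
  4. pour(A -> B) -> (A=0 B=8)
  5. fill(A) -> (A=4 B=8)
Target reached → yes.

Answer: yes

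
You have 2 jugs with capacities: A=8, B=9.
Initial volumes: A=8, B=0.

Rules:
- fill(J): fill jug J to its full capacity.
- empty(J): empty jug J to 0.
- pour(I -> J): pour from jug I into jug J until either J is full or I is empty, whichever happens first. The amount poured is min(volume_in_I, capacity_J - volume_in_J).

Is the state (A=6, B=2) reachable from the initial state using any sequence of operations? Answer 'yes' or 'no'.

Answer: no

Derivation:
BFS explored all 34 reachable states.
Reachable set includes: (0,0), (0,1), (0,2), (0,3), (0,4), (0,5), (0,6), (0,7), (0,8), (0,9), (1,0), (1,9) ...
Target (A=6, B=2) not in reachable set → no.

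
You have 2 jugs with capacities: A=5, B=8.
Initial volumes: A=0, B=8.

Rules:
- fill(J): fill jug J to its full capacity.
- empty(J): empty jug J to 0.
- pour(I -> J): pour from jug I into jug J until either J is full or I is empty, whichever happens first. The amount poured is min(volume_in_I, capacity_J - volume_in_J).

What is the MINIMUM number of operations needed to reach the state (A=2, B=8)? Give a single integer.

Answer: 5

Derivation:
BFS from (A=0, B=8). One shortest path:
  1. fill(A) -> (A=5 B=8)
  2. empty(B) -> (A=5 B=0)
  3. pour(A -> B) -> (A=0 B=5)
  4. fill(A) -> (A=5 B=5)
  5. pour(A -> B) -> (A=2 B=8)
Reached target in 5 moves.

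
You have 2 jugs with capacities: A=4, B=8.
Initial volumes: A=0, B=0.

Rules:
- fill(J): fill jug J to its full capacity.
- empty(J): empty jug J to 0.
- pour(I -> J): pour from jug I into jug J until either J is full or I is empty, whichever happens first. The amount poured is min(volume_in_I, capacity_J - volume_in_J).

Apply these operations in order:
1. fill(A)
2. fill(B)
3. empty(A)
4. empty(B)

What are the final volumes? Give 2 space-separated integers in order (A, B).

Step 1: fill(A) -> (A=4 B=0)
Step 2: fill(B) -> (A=4 B=8)
Step 3: empty(A) -> (A=0 B=8)
Step 4: empty(B) -> (A=0 B=0)

Answer: 0 0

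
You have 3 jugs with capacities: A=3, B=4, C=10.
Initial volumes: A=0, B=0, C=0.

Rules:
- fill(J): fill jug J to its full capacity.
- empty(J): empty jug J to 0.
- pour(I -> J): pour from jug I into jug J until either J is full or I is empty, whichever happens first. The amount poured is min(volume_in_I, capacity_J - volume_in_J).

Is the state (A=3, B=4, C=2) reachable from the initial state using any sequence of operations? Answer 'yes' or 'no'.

Answer: yes

Derivation:
BFS from (A=0, B=0, C=0):
  1. fill(A) -> (A=3 B=0 C=0)
  2. fill(C) -> (A=3 B=0 C=10)
  3. pour(C -> B) -> (A=3 B=4 C=6)
  4. empty(B) -> (A=3 B=0 C=6)
  5. pour(C -> B) -> (A=3 B=4 C=2)
Target reached → yes.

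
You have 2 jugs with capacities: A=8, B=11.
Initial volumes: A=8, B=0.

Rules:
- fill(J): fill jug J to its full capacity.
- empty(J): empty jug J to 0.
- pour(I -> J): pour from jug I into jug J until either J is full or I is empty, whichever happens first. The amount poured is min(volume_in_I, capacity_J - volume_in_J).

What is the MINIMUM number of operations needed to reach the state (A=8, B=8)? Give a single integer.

BFS from (A=8, B=0). One shortest path:
  1. pour(A -> B) -> (A=0 B=8)
  2. fill(A) -> (A=8 B=8)
Reached target in 2 moves.

Answer: 2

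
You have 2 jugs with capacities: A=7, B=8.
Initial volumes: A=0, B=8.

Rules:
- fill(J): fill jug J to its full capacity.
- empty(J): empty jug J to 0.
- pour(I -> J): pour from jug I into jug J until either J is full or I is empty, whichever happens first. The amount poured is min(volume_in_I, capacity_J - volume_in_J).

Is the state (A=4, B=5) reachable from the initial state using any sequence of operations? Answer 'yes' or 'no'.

Answer: no

Derivation:
BFS explored all 30 reachable states.
Reachable set includes: (0,0), (0,1), (0,2), (0,3), (0,4), (0,5), (0,6), (0,7), (0,8), (1,0), (1,8), (2,0) ...
Target (A=4, B=5) not in reachable set → no.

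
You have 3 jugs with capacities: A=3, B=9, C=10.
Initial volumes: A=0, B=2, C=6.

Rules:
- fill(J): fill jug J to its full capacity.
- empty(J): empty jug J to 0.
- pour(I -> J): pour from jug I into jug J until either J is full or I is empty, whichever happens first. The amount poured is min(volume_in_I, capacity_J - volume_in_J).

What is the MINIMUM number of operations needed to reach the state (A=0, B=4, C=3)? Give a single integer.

Answer: 6

Derivation:
BFS from (A=0, B=2, C=6). One shortest path:
  1. pour(B -> A) -> (A=2 B=0 C=6)
  2. fill(B) -> (A=2 B=9 C=6)
  3. pour(B -> A) -> (A=3 B=8 C=6)
  4. pour(B -> C) -> (A=3 B=4 C=10)
  5. empty(C) -> (A=3 B=4 C=0)
  6. pour(A -> C) -> (A=0 B=4 C=3)
Reached target in 6 moves.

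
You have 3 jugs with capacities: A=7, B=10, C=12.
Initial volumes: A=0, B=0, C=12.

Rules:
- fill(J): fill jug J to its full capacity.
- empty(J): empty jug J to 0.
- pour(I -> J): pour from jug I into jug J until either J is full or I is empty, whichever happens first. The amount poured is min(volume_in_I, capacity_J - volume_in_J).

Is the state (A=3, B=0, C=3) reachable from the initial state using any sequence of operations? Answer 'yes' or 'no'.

BFS from (A=0, B=0, C=12):
  1. fill(B) -> (A=0 B=10 C=12)
  2. empty(C) -> (A=0 B=10 C=0)
  3. pour(B -> A) -> (A=7 B=3 C=0)
  4. empty(A) -> (A=0 B=3 C=0)
  5. pour(B -> C) -> (A=0 B=0 C=3)
  6. fill(B) -> (A=0 B=10 C=3)
  7. pour(B -> A) -> (A=7 B=3 C=3)
  8. empty(A) -> (A=0 B=3 C=3)
  9. pour(B -> A) -> (A=3 B=0 C=3)
Target reached → yes.

Answer: yes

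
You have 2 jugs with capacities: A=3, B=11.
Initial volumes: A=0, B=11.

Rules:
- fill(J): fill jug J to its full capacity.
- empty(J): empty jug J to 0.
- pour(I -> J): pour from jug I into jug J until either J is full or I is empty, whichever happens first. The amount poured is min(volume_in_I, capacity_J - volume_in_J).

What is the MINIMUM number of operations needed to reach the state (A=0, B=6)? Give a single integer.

Answer: 5

Derivation:
BFS from (A=0, B=11). One shortest path:
  1. fill(A) -> (A=3 B=11)
  2. empty(B) -> (A=3 B=0)
  3. pour(A -> B) -> (A=0 B=3)
  4. fill(A) -> (A=3 B=3)
  5. pour(A -> B) -> (A=0 B=6)
Reached target in 5 moves.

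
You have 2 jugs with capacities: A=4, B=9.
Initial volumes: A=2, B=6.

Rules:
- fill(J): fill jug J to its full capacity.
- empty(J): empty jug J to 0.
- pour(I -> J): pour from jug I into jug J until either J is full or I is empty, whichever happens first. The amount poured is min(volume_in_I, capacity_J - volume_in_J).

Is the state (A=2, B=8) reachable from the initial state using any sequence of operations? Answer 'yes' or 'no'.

Answer: no

Derivation:
BFS explored all 27 reachable states.
Reachable set includes: (0,0), (0,1), (0,2), (0,3), (0,4), (0,5), (0,6), (0,7), (0,8), (0,9), (1,0), (1,9) ...
Target (A=2, B=8) not in reachable set → no.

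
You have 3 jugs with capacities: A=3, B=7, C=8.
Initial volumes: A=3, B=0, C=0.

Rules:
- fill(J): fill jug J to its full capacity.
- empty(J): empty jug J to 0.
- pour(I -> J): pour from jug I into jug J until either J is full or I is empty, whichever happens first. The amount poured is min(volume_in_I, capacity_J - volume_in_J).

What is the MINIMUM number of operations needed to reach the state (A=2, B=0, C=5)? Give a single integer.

Answer: 6

Derivation:
BFS from (A=3, B=0, C=0). One shortest path:
  1. fill(B) -> (A=3 B=7 C=0)
  2. pour(A -> C) -> (A=0 B=7 C=3)
  3. pour(B -> C) -> (A=0 B=2 C=8)
  4. pour(C -> A) -> (A=3 B=2 C=5)
  5. empty(A) -> (A=0 B=2 C=5)
  6. pour(B -> A) -> (A=2 B=0 C=5)
Reached target in 6 moves.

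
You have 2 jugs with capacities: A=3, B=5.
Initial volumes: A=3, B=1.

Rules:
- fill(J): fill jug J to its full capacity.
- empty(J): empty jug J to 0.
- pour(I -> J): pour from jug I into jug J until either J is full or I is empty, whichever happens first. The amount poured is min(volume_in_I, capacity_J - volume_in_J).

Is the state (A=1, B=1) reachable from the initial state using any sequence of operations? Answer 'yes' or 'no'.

BFS explored all 16 reachable states.
Reachable set includes: (0,0), (0,1), (0,2), (0,3), (0,4), (0,5), (1,0), (1,5), (2,0), (2,5), (3,0), (3,1) ...
Target (A=1, B=1) not in reachable set → no.

Answer: no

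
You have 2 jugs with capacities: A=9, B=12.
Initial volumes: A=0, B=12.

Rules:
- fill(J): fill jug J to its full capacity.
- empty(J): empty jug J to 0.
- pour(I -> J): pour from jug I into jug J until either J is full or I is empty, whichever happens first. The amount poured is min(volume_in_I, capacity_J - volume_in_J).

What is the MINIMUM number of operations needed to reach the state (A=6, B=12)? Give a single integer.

Answer: 5

Derivation:
BFS from (A=0, B=12). One shortest path:
  1. fill(A) -> (A=9 B=12)
  2. empty(B) -> (A=9 B=0)
  3. pour(A -> B) -> (A=0 B=9)
  4. fill(A) -> (A=9 B=9)
  5. pour(A -> B) -> (A=6 B=12)
Reached target in 5 moves.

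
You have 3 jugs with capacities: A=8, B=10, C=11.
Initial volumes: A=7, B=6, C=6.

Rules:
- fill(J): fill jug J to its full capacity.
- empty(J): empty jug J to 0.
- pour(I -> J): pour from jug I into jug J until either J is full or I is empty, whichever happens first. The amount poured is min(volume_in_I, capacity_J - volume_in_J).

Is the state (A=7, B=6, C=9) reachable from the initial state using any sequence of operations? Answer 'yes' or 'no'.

Answer: no

Derivation:
BFS explored all 559 reachable states.
Reachable set includes: (0,0,0), (0,0,1), (0,0,2), (0,0,3), (0,0,4), (0,0,5), (0,0,6), (0,0,7), (0,0,8), (0,0,9), (0,0,10), (0,0,11) ...
Target (A=7, B=6, C=9) not in reachable set → no.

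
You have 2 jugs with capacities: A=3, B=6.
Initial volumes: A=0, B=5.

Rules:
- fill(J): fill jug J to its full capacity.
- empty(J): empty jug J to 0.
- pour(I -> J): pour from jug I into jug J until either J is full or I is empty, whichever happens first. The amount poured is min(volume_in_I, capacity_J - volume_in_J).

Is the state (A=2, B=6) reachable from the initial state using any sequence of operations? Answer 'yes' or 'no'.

Answer: yes

Derivation:
BFS from (A=0, B=5):
  1. fill(A) -> (A=3 B=5)
  2. pour(A -> B) -> (A=2 B=6)
Target reached → yes.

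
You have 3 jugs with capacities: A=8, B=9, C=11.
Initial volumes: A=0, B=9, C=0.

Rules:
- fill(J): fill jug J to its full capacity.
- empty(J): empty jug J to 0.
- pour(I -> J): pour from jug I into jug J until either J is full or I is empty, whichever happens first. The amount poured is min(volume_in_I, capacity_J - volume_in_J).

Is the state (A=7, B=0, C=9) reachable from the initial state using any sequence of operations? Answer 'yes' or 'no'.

Answer: yes

Derivation:
BFS from (A=0, B=9, C=0):
  1. fill(A) -> (A=8 B=9 C=0)
  2. empty(B) -> (A=8 B=0 C=0)
  3. pour(A -> B) -> (A=0 B=8 C=0)
  4. fill(A) -> (A=8 B=8 C=0)
  5. pour(A -> B) -> (A=7 B=9 C=0)
  6. pour(B -> C) -> (A=7 B=0 C=9)
Target reached → yes.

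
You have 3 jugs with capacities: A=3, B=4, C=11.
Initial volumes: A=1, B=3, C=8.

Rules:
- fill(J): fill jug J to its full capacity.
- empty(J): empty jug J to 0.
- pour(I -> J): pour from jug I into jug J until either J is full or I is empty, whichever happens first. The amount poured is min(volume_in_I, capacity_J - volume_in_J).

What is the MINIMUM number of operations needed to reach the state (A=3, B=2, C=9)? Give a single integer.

Answer: 6

Derivation:
BFS from (A=1, B=3, C=8). One shortest path:
  1. empty(A) -> (A=0 B=3 C=8)
  2. pour(C -> A) -> (A=3 B=3 C=5)
  3. pour(A -> B) -> (A=2 B=4 C=5)
  4. pour(B -> C) -> (A=2 B=0 C=9)
  5. pour(A -> B) -> (A=0 B=2 C=9)
  6. fill(A) -> (A=3 B=2 C=9)
Reached target in 6 moves.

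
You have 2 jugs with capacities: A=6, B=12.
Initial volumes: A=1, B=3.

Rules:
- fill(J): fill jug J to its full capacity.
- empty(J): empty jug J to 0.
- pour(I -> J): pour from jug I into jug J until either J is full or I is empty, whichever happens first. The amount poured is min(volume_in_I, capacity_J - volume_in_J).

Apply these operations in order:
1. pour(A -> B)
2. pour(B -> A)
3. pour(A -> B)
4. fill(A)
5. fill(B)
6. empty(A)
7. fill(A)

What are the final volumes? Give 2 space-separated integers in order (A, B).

Answer: 6 12

Derivation:
Step 1: pour(A -> B) -> (A=0 B=4)
Step 2: pour(B -> A) -> (A=4 B=0)
Step 3: pour(A -> B) -> (A=0 B=4)
Step 4: fill(A) -> (A=6 B=4)
Step 5: fill(B) -> (A=6 B=12)
Step 6: empty(A) -> (A=0 B=12)
Step 7: fill(A) -> (A=6 B=12)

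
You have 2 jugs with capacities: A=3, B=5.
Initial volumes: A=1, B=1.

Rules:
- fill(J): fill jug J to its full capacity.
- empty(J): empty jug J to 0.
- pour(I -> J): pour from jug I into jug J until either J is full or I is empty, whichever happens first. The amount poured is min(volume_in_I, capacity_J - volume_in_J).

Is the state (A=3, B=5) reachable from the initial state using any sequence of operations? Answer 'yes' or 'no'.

Answer: yes

Derivation:
BFS from (A=1, B=1):
  1. fill(A) -> (A=3 B=1)
  2. fill(B) -> (A=3 B=5)
Target reached → yes.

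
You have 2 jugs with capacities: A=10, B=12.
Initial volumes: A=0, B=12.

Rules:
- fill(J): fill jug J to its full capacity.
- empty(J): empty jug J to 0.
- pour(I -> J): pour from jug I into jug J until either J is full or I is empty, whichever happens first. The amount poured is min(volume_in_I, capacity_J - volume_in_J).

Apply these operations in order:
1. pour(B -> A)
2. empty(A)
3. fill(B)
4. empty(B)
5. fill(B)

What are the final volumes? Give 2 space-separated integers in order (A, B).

Answer: 0 12

Derivation:
Step 1: pour(B -> A) -> (A=10 B=2)
Step 2: empty(A) -> (A=0 B=2)
Step 3: fill(B) -> (A=0 B=12)
Step 4: empty(B) -> (A=0 B=0)
Step 5: fill(B) -> (A=0 B=12)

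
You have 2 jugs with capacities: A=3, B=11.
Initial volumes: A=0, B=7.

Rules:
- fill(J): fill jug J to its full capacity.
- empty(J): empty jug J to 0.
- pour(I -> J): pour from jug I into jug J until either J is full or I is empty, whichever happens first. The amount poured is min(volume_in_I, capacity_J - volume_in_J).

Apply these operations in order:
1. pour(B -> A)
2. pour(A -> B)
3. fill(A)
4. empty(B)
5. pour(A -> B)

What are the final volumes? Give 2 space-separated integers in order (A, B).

Step 1: pour(B -> A) -> (A=3 B=4)
Step 2: pour(A -> B) -> (A=0 B=7)
Step 3: fill(A) -> (A=3 B=7)
Step 4: empty(B) -> (A=3 B=0)
Step 5: pour(A -> B) -> (A=0 B=3)

Answer: 0 3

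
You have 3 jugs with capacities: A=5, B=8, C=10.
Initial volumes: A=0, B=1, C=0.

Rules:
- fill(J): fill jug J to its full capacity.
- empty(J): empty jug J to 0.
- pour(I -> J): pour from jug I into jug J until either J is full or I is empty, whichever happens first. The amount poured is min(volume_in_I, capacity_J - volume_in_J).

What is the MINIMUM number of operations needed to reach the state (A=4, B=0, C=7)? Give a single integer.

Answer: 6

Derivation:
BFS from (A=0, B=1, C=0). One shortest path:
  1. fill(C) -> (A=0 B=1 C=10)
  2. pour(B -> A) -> (A=1 B=0 C=10)
  3. pour(C -> B) -> (A=1 B=8 C=2)
  4. pour(B -> A) -> (A=5 B=4 C=2)
  5. pour(A -> C) -> (A=0 B=4 C=7)
  6. pour(B -> A) -> (A=4 B=0 C=7)
Reached target in 6 moves.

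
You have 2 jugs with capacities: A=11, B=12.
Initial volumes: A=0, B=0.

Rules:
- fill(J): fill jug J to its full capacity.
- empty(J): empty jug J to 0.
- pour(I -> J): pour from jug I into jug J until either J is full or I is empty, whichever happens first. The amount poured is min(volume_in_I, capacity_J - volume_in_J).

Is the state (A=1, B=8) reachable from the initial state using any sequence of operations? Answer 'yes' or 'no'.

BFS explored all 46 reachable states.
Reachable set includes: (0,0), (0,1), (0,2), (0,3), (0,4), (0,5), (0,6), (0,7), (0,8), (0,9), (0,10), (0,11) ...
Target (A=1, B=8) not in reachable set → no.

Answer: no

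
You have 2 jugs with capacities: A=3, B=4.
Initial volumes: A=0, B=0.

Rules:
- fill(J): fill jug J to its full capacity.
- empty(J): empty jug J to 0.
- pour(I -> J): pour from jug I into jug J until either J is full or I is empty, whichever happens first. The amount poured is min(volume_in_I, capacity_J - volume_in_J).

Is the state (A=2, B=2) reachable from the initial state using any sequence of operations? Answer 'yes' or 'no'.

Answer: no

Derivation:
BFS explored all 14 reachable states.
Reachable set includes: (0,0), (0,1), (0,2), (0,3), (0,4), (1,0), (1,4), (2,0), (2,4), (3,0), (3,1), (3,2) ...
Target (A=2, B=2) not in reachable set → no.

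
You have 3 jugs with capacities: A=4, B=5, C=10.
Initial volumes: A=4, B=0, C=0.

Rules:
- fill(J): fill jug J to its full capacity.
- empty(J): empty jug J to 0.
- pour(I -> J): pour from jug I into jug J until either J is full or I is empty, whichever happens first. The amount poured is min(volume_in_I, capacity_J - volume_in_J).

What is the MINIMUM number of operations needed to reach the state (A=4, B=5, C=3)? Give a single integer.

Answer: 5

Derivation:
BFS from (A=4, B=0, C=0). One shortest path:
  1. pour(A -> B) -> (A=0 B=4 C=0)
  2. fill(A) -> (A=4 B=4 C=0)
  3. pour(A -> B) -> (A=3 B=5 C=0)
  4. pour(A -> C) -> (A=0 B=5 C=3)
  5. fill(A) -> (A=4 B=5 C=3)
Reached target in 5 moves.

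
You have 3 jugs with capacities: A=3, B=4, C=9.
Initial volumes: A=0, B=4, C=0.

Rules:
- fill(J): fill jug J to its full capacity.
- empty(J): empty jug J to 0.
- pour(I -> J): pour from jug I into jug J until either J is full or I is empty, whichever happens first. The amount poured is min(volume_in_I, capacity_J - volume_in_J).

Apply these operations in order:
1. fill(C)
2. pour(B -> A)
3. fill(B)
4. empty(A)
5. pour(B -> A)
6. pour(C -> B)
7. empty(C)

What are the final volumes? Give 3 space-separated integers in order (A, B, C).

Answer: 3 4 0

Derivation:
Step 1: fill(C) -> (A=0 B=4 C=9)
Step 2: pour(B -> A) -> (A=3 B=1 C=9)
Step 3: fill(B) -> (A=3 B=4 C=9)
Step 4: empty(A) -> (A=0 B=4 C=9)
Step 5: pour(B -> A) -> (A=3 B=1 C=9)
Step 6: pour(C -> B) -> (A=3 B=4 C=6)
Step 7: empty(C) -> (A=3 B=4 C=0)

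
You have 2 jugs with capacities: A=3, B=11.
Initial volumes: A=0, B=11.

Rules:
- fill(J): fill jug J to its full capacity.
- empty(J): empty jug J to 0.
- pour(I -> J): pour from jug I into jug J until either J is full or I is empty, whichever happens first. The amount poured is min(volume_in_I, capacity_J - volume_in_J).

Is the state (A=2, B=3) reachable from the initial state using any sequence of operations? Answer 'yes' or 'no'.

BFS explored all 28 reachable states.
Reachable set includes: (0,0), (0,1), (0,2), (0,3), (0,4), (0,5), (0,6), (0,7), (0,8), (0,9), (0,10), (0,11) ...
Target (A=2, B=3) not in reachable set → no.

Answer: no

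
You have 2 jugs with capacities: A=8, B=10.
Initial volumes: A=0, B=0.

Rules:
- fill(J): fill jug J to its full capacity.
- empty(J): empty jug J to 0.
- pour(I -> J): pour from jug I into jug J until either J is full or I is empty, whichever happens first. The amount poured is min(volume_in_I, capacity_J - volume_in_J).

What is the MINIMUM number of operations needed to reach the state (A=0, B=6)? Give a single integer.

BFS from (A=0, B=0). One shortest path:
  1. fill(A) -> (A=8 B=0)
  2. pour(A -> B) -> (A=0 B=8)
  3. fill(A) -> (A=8 B=8)
  4. pour(A -> B) -> (A=6 B=10)
  5. empty(B) -> (A=6 B=0)
  6. pour(A -> B) -> (A=0 B=6)
Reached target in 6 moves.

Answer: 6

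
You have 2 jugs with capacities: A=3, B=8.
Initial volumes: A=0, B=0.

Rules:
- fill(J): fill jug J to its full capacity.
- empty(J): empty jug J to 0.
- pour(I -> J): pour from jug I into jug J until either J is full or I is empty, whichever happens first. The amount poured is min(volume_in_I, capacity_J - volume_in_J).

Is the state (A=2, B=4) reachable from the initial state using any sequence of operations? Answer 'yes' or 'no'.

BFS explored all 22 reachable states.
Reachable set includes: (0,0), (0,1), (0,2), (0,3), (0,4), (0,5), (0,6), (0,7), (0,8), (1,0), (1,8), (2,0) ...
Target (A=2, B=4) not in reachable set → no.

Answer: no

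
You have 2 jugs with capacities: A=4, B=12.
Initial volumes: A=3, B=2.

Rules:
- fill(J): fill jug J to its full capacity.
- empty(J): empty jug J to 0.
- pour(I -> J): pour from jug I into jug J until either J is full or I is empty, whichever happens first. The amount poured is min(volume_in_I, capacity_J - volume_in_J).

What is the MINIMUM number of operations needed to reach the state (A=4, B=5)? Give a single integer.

Answer: 2

Derivation:
BFS from (A=3, B=2). One shortest path:
  1. pour(A -> B) -> (A=0 B=5)
  2. fill(A) -> (A=4 B=5)
Reached target in 2 moves.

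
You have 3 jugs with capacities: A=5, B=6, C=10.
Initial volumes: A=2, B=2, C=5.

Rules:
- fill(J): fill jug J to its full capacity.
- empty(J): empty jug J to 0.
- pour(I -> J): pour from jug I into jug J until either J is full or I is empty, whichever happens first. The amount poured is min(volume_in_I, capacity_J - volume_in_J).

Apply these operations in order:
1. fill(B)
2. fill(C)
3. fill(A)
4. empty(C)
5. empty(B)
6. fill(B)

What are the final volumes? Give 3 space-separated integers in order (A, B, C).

Answer: 5 6 0

Derivation:
Step 1: fill(B) -> (A=2 B=6 C=5)
Step 2: fill(C) -> (A=2 B=6 C=10)
Step 3: fill(A) -> (A=5 B=6 C=10)
Step 4: empty(C) -> (A=5 B=6 C=0)
Step 5: empty(B) -> (A=5 B=0 C=0)
Step 6: fill(B) -> (A=5 B=6 C=0)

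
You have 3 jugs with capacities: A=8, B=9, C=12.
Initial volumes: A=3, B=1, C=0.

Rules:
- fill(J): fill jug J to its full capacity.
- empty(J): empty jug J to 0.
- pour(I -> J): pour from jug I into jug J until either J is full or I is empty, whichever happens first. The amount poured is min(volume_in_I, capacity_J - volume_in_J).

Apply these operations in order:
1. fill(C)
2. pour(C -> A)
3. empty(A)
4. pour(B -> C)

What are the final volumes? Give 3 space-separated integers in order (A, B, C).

Answer: 0 0 8

Derivation:
Step 1: fill(C) -> (A=3 B=1 C=12)
Step 2: pour(C -> A) -> (A=8 B=1 C=7)
Step 3: empty(A) -> (A=0 B=1 C=7)
Step 4: pour(B -> C) -> (A=0 B=0 C=8)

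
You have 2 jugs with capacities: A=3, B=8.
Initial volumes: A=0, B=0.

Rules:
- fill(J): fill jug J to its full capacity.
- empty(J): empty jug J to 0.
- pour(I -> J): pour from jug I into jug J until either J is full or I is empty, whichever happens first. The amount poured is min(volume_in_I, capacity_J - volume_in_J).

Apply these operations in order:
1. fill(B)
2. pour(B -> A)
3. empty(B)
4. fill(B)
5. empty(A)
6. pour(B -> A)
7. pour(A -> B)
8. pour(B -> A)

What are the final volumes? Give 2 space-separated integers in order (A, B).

Answer: 3 5

Derivation:
Step 1: fill(B) -> (A=0 B=8)
Step 2: pour(B -> A) -> (A=3 B=5)
Step 3: empty(B) -> (A=3 B=0)
Step 4: fill(B) -> (A=3 B=8)
Step 5: empty(A) -> (A=0 B=8)
Step 6: pour(B -> A) -> (A=3 B=5)
Step 7: pour(A -> B) -> (A=0 B=8)
Step 8: pour(B -> A) -> (A=3 B=5)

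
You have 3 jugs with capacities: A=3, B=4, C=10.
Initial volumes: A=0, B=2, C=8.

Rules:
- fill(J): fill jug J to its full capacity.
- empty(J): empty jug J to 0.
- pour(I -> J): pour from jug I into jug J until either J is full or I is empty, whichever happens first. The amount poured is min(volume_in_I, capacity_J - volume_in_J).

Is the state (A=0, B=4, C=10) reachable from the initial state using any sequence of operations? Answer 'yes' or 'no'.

Answer: yes

Derivation:
BFS from (A=0, B=2, C=8):
  1. fill(B) -> (A=0 B=4 C=8)
  2. fill(C) -> (A=0 B=4 C=10)
Target reached → yes.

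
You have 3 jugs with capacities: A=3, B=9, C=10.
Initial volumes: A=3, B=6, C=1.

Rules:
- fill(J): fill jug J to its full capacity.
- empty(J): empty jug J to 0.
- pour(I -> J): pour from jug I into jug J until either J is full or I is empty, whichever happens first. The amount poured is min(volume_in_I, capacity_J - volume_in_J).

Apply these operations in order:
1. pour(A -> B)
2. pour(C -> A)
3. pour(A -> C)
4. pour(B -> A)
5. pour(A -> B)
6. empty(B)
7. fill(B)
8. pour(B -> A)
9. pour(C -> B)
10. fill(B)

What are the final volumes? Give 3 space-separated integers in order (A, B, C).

Answer: 3 9 0

Derivation:
Step 1: pour(A -> B) -> (A=0 B=9 C=1)
Step 2: pour(C -> A) -> (A=1 B=9 C=0)
Step 3: pour(A -> C) -> (A=0 B=9 C=1)
Step 4: pour(B -> A) -> (A=3 B=6 C=1)
Step 5: pour(A -> B) -> (A=0 B=9 C=1)
Step 6: empty(B) -> (A=0 B=0 C=1)
Step 7: fill(B) -> (A=0 B=9 C=1)
Step 8: pour(B -> A) -> (A=3 B=6 C=1)
Step 9: pour(C -> B) -> (A=3 B=7 C=0)
Step 10: fill(B) -> (A=3 B=9 C=0)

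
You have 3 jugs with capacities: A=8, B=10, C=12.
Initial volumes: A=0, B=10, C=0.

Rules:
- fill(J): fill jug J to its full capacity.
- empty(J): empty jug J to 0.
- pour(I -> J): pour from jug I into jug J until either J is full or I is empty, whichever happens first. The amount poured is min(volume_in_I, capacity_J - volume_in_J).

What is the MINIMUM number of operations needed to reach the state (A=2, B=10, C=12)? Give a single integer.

BFS from (A=0, B=10, C=0). One shortest path:
  1. empty(B) -> (A=0 B=0 C=0)
  2. fill(C) -> (A=0 B=0 C=12)
  3. pour(C -> B) -> (A=0 B=10 C=2)
  4. pour(C -> A) -> (A=2 B=10 C=0)
  5. fill(C) -> (A=2 B=10 C=12)
Reached target in 5 moves.

Answer: 5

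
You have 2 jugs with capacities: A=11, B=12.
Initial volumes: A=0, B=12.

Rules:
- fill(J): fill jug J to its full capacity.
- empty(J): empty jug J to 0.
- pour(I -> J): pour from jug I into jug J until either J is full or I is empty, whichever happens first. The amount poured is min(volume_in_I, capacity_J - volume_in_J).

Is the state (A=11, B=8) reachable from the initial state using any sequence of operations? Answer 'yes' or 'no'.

BFS from (A=0, B=12):
  1. fill(A) -> (A=11 B=12)
  2. empty(B) -> (A=11 B=0)
  3. pour(A -> B) -> (A=0 B=11)
  4. fill(A) -> (A=11 B=11)
  5. pour(A -> B) -> (A=10 B=12)
  6. empty(B) -> (A=10 B=0)
  7. pour(A -> B) -> (A=0 B=10)
  8. fill(A) -> (A=11 B=10)
  9. pour(A -> B) -> (A=9 B=12)
  10. empty(B) -> (A=9 B=0)
  11. pour(A -> B) -> (A=0 B=9)
  12. fill(A) -> (A=11 B=9)
  13. pour(A -> B) -> (A=8 B=12)
  14. empty(B) -> (A=8 B=0)
  15. pour(A -> B) -> (A=0 B=8)
  16. fill(A) -> (A=11 B=8)
Target reached → yes.

Answer: yes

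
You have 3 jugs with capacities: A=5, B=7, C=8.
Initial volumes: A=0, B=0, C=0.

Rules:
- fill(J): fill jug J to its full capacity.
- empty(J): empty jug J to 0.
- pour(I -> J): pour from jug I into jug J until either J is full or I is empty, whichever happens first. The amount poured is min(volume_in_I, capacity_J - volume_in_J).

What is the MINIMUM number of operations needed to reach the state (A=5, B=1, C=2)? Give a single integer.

BFS from (A=0, B=0, C=0). One shortest path:
  1. fill(C) -> (A=0 B=0 C=8)
  2. pour(C -> B) -> (A=0 B=7 C=1)
  3. pour(C -> A) -> (A=1 B=7 C=0)
  4. pour(B -> C) -> (A=1 B=0 C=7)
  5. pour(A -> B) -> (A=0 B=1 C=7)
  6. pour(C -> A) -> (A=5 B=1 C=2)
Reached target in 6 moves.

Answer: 6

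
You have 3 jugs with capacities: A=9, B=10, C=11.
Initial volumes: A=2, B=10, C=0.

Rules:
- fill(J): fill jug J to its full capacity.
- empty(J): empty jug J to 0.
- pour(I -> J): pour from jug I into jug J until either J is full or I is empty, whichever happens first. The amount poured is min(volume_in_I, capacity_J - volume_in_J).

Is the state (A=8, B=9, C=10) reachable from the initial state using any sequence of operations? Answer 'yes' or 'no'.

Answer: no

Derivation:
BFS explored all 600 reachable states.
Reachable set includes: (0,0,0), (0,0,1), (0,0,2), (0,0,3), (0,0,4), (0,0,5), (0,0,6), (0,0,7), (0,0,8), (0,0,9), (0,0,10), (0,0,11) ...
Target (A=8, B=9, C=10) not in reachable set → no.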